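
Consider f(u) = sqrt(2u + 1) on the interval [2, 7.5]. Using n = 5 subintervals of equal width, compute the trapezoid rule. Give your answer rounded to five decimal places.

17.58677

Δu = (7.5 − 2)/5 = 1.1.
f(2) ≈ 2.23607, f(3.1) ≈ 2.68328, f(4.2) ≈ 3.06594, f(5.3) ≈ 3.40588, f(6.4) ≈ 3.71484, f(7.5) ≈ 4.00000.
T_5 = (Δu/2)·[f(u_0) + 2f(u_1) + ... + 2f(u_{4}) + f(u_5)].
Sum ≈ 17.58677.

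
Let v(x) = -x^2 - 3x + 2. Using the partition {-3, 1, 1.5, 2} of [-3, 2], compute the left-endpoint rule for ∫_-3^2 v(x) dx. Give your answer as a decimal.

4.625

Subinterval widths: 4, 0.5, 0.5.
Left endpoints: -3, 1, 1.5.
v(-3) = 2, v(1) = -2, v(1.5) = -4.75.
Sum = Σ Δx_i · v(x_i).
Sum = 4.625.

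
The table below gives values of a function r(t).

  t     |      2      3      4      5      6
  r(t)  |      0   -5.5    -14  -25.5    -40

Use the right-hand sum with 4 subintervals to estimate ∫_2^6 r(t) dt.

-85

Δt = 1.
Sum = 1·[(-5.5) + (-14) + (-25.5) + (-40)] = -85.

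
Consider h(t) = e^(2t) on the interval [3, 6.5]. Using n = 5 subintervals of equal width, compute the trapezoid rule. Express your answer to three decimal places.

255975.737

Δt = (6.5 − 3)/5 = 0.7.
h(3) ≈ 403.429, h(3.7) ≈ 1635.984, h(4.4) ≈ 6634.244, h(5.1) ≈ 26903.186, h(5.8) ≈ 109097.799, h(6.5) ≈ 442413.392.
T_5 = (Δt/2)·[h(t_0) + 2h(t_1) + ... + 2h(t_{4}) + h(t_5)].
Sum ≈ 255975.737.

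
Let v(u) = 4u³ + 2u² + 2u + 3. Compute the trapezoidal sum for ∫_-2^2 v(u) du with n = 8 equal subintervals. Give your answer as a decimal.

23

Δu = (2 − (-2))/8 = 0.5.
v(-2) = -25, v(-1.5) = -9, v(-1) = -1, v(-0.5) = 2, v(0) = 3, v(0.5) = 5, v(1) = 11, v(1.5) = 24, v(2) = 47.
T_8 = (Δu/2)·[v(u_0) + 2v(u_1) + ... + 2v(u_{7}) + v(u_8)].
Sum = 23.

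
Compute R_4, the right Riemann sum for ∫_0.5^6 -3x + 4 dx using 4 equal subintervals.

-42.96875

Δx = (6 − 0.5)/4 = 1.375.
Right endpoints: 1.875, 3.25, 4.625, 6.
f(1.875) = -1.625, f(3.25) = -5.75, f(4.625) = -9.875, f(6) = -14.
Sum = Δx · [f(1.875) + f(3.25) + f(4.625) + f(6)].
Sum = -42.96875.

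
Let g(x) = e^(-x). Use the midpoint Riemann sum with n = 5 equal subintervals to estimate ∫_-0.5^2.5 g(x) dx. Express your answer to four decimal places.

1.5434

Δx = (2.5 − (-0.5))/5 = 0.6.
Midpoints: -0.2, 0.4, 1, 1.6, 2.2.
g(-0.2) ≈ 1.2214, g(0.4) ≈ 0.6703, g(1) ≈ 0.3679, g(1.6) ≈ 0.2019, g(2.2) ≈ 0.1108.
Sum = Δx · [g(-0.2) + g(0.4) + g(1) + g(1.6) + g(2.2)].
Sum ≈ 1.5434.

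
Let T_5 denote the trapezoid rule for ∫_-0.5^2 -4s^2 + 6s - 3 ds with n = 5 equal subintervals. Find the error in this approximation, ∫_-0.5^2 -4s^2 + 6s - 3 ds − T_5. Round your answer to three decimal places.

0.417

Exact integral: ∫_-0.5^2 f(s) ds ≈ -7.08333.
T_5 = -7.5.
Error ≈ -7.08333 − (-7.5) ≈ 0.417.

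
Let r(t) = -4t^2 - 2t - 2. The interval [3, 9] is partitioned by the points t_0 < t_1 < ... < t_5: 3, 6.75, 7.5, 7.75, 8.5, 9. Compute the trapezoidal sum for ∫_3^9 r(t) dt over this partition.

Subinterval widths: 3.75, 0.75, 0.25, 0.75, 0.5.
r(3) = -44, r(6.75) = -197.75, r(7.5) = -242, r(7.75) = -257.75, r(8.5) = -308, r(9) = -344.
On each subinterval the trapezoid contributes (Δt_i/2)·[r(t_{i-1}) + r(t_i)].
Sum = -1055.8125.

-1055.8125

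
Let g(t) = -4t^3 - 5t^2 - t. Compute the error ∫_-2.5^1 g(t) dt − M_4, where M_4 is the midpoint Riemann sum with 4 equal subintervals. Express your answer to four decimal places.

0.8932

Exact integral: ∫_-2.5^1 g(t) dt ≈ 12.979167.
M_4 = 12.0859375.
Error ≈ 12.979167 − 12.0859375 ≈ 0.8932.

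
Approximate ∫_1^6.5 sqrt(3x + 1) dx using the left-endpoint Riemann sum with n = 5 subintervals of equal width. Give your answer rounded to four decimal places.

17.4165

Δx = (6.5 − 1)/5 = 1.1.
Left endpoints: 1, 2.1, 3.2, 4.3, 5.4.
f(1) ≈ 2.0000, f(2.1) ≈ 2.7019, f(3.2) ≈ 3.2558, f(4.3) ≈ 3.7283, f(5.4) ≈ 4.1473.
Sum = Δx · [f(1) + f(2.1) + f(3.2) + f(4.3) + f(5.4)].
Sum ≈ 17.4165.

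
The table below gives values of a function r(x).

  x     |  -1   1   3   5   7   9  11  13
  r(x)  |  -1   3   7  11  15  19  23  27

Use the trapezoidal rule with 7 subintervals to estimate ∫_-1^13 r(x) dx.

182

Δx = 2.
T_7 = (2/2)·[(-1) + 2·3 + 2·7 + 2·11 + 2·15 + 2·19 + 2·23 + 27] = 182.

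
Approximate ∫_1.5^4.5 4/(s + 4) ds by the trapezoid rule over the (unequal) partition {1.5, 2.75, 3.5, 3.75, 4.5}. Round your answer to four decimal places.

1.7483

Subinterval widths: 1.25, 0.75, 0.25, 0.75.
f(1.5) = 8/11, f(2.75) = 16/27, f(3.5) = 8/15, f(3.75) = 16/31, f(4.5) = 8/17.
On each subinterval the trapezoid contributes (Δs_i/2)·[f(s_{i-1}) + f(s_i)].
Sum ≈ 1.7483.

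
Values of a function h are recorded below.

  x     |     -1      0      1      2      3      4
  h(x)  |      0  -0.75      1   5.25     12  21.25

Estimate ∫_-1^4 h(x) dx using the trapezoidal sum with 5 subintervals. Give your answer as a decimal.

Δx = 1.
T_5 = (1/2)·[0 + 2·(-0.75) + 2·1 + 2·5.25 + 2·12 + 21.25] = 28.125.

28.125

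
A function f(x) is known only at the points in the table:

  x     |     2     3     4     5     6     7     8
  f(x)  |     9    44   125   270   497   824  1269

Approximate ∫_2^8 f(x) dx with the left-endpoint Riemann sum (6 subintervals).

1769

Δx = 1.
Sum = 1·[9 + 44 + 125 + 270 + 497 + 824] = 1769.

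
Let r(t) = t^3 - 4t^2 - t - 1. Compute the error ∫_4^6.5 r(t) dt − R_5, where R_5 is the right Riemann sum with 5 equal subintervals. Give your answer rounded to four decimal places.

-27.0052

Exact integral: ∫_4^6.5 r(t) dt ≈ 85.807292.
R_5 = 112.8125.
Error ≈ 85.807292 − 112.8125 ≈ -27.0052.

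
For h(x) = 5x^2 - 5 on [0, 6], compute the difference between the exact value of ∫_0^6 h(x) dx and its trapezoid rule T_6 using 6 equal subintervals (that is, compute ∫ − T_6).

Exact integral: ∫_0^6 h(x) dx = 330.
T_6 = 335.
Error = 330 − 335 = -5.

-5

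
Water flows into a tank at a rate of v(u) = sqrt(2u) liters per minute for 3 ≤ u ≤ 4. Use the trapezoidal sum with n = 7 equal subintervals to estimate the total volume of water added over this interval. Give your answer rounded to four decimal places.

2.6434

Δu = (4 − 3)/7 = 1/7.
v(3) ≈ 2.4495, v(22/7) ≈ 2.5071, v(23/7) ≈ 2.5635, v(24/7) ≈ 2.6186, v(25/7) ≈ 2.6726, v(26/7) ≈ 2.7255, v(27/7) ≈ 2.7775, v(4) ≈ 2.8284.
T_7 = (Δu/2)·[v(u_0) + 2v(u_1) + ... + 2v(u_{6}) + v(u_7)].
Sum ≈ 2.6434.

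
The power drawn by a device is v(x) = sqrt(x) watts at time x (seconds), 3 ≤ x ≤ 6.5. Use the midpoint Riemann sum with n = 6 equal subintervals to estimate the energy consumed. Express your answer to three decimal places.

7.585

Δx = (6.5 − 3)/6 = 7/12.
Midpoints: 79/24, 3.875, 107/24, 121/24, 5.625, 149/24.
v(79/24) ≈ 1.814, v(3.875) ≈ 1.969, v(107/24) ≈ 2.111, v(121/24) ≈ 2.245, v(5.625) ≈ 2.372, v(149/24) ≈ 2.492.
Sum = Δx · [v(79/24) + v(3.875) + v(107/24) + ...].
Sum ≈ 7.585.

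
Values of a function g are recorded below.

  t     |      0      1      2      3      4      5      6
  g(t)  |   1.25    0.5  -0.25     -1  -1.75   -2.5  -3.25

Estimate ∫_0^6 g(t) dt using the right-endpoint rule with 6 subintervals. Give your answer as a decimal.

-8.25

Δt = 1.
Sum = 1·[0.5 + (-0.25) + (-1) + (-1.75) + (-2.5) + (-3.25)] = -8.25.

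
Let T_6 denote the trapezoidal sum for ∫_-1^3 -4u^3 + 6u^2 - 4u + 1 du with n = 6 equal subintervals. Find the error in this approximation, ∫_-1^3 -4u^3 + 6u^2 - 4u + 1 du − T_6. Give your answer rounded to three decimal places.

1.778

Exact integral: ∫_-1^3 f(u) du = -36.
T_6 ≈ -37.77778.
Error ≈ -36 − (-37.77778) ≈ 1.778.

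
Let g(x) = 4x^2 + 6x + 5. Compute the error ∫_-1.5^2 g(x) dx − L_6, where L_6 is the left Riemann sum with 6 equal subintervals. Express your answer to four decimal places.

7.3727

Exact integral: ∫_-1.5^2 g(x) dx ≈ 37.916667.
L_6 ≈ 30.543981.
Error ≈ 37.916667 − 30.543981 ≈ 7.3727.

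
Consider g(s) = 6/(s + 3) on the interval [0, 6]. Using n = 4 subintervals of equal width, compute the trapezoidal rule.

6.7

Δs = (6 − 0)/4 = 1.5.
g(0) = 2, g(1.5) = 4/3, g(3) = 1, g(4.5) = 0.8, g(6) = 2/3.
T_4 = (Δs/2)·[g(s_0) + 2g(s_1) + 2g(s_2) + 2g(s_3) + g(s_4)].
Sum = 6.7.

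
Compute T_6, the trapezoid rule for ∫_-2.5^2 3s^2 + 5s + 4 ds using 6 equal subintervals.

Δs = (2 − (-2.5))/6 = 0.75.
f(-2.5) = 10.25, f(-1.75) = 4.4375, f(-1) = 2, f(-0.25) = 2.9375, f(0.5) = 7.25, f(1.25) = 14.9375, f(2) = 26.
T_6 = (Δs/2)·[f(s_0) + 2f(s_1) + ... + 2f(s_{5}) + f(s_6)].
Sum = 37.265625.

37.265625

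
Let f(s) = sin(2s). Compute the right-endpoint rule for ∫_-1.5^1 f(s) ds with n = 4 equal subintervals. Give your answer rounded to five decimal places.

Δs = (1 − (-1.5))/4 = 0.625.
Right endpoints: -0.875, -0.25, 0.375, 1.
f(-0.875) ≈ -0.98399, f(-0.25) ≈ -0.47943, f(0.375) ≈ 0.68164, f(1) ≈ 0.90930.
Sum = Δs · [f(-0.875) + f(-0.25) + f(0.375) + f(1)].
Sum ≈ 0.07970.

0.07970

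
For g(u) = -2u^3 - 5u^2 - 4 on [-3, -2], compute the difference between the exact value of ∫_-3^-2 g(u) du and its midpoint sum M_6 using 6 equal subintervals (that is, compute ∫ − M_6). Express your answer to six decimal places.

Exact integral: ∫_-3^-2 g(u) du ≈ -3.16666667.
M_6 ≈ -3.18981481.
Error ≈ -3.16666667 − (-3.18981481) ≈ 0.023148.

0.023148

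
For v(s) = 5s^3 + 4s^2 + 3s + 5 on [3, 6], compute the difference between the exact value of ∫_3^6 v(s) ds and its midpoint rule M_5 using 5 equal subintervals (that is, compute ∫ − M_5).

Exact integral: ∫_3^6 v(s) ds = 1826.25.
M_5 = 1819.815.
Error = 1826.25 − 1819.815 = 6.435.

6.435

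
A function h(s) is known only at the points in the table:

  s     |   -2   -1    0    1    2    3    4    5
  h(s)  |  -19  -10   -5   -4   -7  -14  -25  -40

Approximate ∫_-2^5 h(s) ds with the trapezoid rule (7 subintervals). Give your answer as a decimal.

Δs = 1.
T_7 = (1/2)·[(-19) + 2·(-10) + 2·(-5) + 2·(-4) + 2·(-7) + 2·(-14) + 2·(-25) + (-40)] = -94.5.

-94.5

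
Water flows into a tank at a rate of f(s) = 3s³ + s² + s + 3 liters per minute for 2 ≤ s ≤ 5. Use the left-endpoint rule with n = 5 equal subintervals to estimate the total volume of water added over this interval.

Δs = (5 − 2)/5 = 0.6.
Left endpoints: 2, 2.6, 3.2, 3.8, 4.4.
f(2) = 33, f(2.6) = 65.088, f(3.2) = 114.744, f(3.8) = 185.856, f(4.4) = 282.312.
Sum = Δs · [f(2) + f(2.6) + f(3.2) + f(3.8) + f(4.4)].
Sum = 408.6.

408.6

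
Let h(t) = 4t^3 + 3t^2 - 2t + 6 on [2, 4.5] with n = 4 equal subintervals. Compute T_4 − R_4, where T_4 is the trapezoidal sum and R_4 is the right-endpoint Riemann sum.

T_4 = 482.7734375.
R_4 = 600.3515625.
T_4 − R_4 = -117.578125.

-117.578125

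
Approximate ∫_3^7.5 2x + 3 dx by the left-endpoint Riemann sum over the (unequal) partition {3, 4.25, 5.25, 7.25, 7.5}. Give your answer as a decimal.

Subinterval widths: 1.25, 1, 2, 0.25.
Left endpoints: 3, 4.25, 5.25, 7.25.
f(3) = 9, f(4.25) = 11.5, f(5.25) = 13.5, f(7.25) = 17.5.
Sum = Σ Δx_i · f(x_i).
Sum = 54.125.

54.125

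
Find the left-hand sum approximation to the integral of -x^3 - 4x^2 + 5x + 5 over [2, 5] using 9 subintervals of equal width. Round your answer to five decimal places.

Δx = (5 − 2)/9 = 1/3.
Left endpoints: 2, 7/3, 8/3, 3, 10/3, 11/3, 4, 13/3, 14/3.
f(2) = -9, f(7/3) = -481/27, f(8/3) = -785/27, f(3) = -43, f(10/3) = -1615/27, f(11/3) = -2153/27, f(4) = -103, f(13/3) = -3505/27, f(14/3) = -4331/27.
Sum = Δx · [f(2) + f(7/3) + f(8/3) + ...].
Sum ≈ -210.55556.

-210.55556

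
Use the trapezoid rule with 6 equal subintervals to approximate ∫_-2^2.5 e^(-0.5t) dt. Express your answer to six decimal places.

Δt = (2.5 − (-2))/6 = 0.75.
f(-2) ≈ 2.718282, f(-1.25) ≈ 1.868246, f(-0.5) ≈ 1.284025, f(0.25) ≈ 0.882497, f(1) ≈ 0.606531, f(1.75) ≈ 0.416862, f(2.5) ≈ 0.286505.
T_6 = (Δt/2)·[f(t_0) + 2f(t_1) + ... + 2f(t_{5}) + f(t_6)].
Sum ≈ 4.920416.

4.920416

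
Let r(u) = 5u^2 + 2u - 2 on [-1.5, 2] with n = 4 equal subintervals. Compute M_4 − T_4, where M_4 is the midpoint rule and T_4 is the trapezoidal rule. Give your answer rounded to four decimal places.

-3.3496

M_4 ≈ 12.591797.
T_4 = 15.94140625.
M_4 − T_4 ≈ -3.3496.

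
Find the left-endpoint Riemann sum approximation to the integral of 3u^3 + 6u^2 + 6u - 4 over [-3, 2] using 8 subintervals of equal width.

-46.07421875

Δu = (2 − (-3))/8 = 0.625.
Left endpoints: -3, -2.375, -1.75, -1.125, -0.5, 0.125, 0.75, 1.375.
f(-3) = -49, f(-2.375) = -12593/512, f(-1.75) = -12.203125, f(-1.125) = -3803/512, f(-0.5) = -5.875, f(0.125) = -1613/512, f(0.75) = 5.140625, f(1.375) = 11977/512.
Sum = Δu · [f(-3) + f(-2.375) + f(-1.75) + ...].
Sum = -46.07421875.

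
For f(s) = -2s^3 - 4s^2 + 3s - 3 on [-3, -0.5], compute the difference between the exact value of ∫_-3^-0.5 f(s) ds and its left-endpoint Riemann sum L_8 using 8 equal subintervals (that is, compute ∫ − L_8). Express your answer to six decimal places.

-2.022298

Exact integral: ∫_-3^-0.5 f(s) ds ≈ -15.98958333.
L_8 ≈ -13.96728516.
Error ≈ -15.98958333 − (-13.96728516) ≈ -2.022298.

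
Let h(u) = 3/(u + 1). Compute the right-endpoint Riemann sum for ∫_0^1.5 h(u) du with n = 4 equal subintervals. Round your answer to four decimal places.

2.4405

Δu = (1.5 − 0)/4 = 0.375.
Right endpoints: 0.375, 0.75, 1.125, 1.5.
h(0.375) = 24/11, h(0.75) = 12/7, h(1.125) = 24/17, h(1.5) = 1.2.
Sum = Δu · [h(0.375) + h(0.75) + h(1.125) + h(1.5)].
Sum ≈ 2.4405.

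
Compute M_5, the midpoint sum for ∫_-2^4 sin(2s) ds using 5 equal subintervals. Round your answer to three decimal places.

-0.327

Δs = (4 − (-2))/5 = 1.2.
Midpoints: -1.4, -0.2, 1, 2.2, 3.4.
f(-1.4) ≈ -0.335, f(-0.2) ≈ -0.389, f(1) ≈ 0.909, f(2.2) ≈ -0.952, f(3.4) ≈ 0.494.
Sum = Δs · [f(-1.4) + f(-0.2) + f(1) + f(2.2) + f(3.4)].
Sum ≈ -0.327.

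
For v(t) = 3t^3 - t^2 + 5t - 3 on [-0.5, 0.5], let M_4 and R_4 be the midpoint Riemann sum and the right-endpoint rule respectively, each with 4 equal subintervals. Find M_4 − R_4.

-0.703125

M_4 = -3.078125.
R_4 = -2.375.
M_4 − R_4 = -0.703125.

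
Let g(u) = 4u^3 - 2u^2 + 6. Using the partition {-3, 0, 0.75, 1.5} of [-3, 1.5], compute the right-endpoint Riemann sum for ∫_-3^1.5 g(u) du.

Subinterval widths: 3, 0.75, 0.75.
Right endpoints: 0, 0.75, 1.5.
g(0) = 6, g(0.75) = 6.5625, g(1.5) = 15.
Sum = Σ Δu_i · g(u_i).
Sum = 34.171875.

34.171875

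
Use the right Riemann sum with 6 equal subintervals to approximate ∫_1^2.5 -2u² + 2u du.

Δu = (2.5 − 1)/6 = 0.25.
Right endpoints: 1.25, 1.5, 1.75, 2, 2.25, 2.5.
f(1.25) = -0.625, f(1.5) = -1.5, f(1.75) = -2.625, f(2) = -4, f(2.25) = -5.625, f(2.5) = -7.5.
Sum = Δu · [f(1.25) + f(1.5) + f(1.75) + ...].
Sum = -5.46875.

-5.46875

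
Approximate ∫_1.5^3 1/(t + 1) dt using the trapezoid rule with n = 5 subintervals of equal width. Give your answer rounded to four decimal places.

Δt = (3 − 1.5)/5 = 0.3.
f(1.5) = 0.4, f(1.8) = 5/14, f(2.1) = 10/31, f(2.4) = 5/17, f(2.7) = 10/37, f(3) = 0.25.
T_5 = (Δt/2)·[f(t_0) + 2f(t_1) + ... + 2f(t_{4}) + f(t_5)].
Sum ≈ 0.4707.

0.4707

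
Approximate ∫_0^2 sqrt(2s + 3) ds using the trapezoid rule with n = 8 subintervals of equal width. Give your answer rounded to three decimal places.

Δs = (2 − 0)/8 = 0.25.
f(0) ≈ 1.732, f(0.25) ≈ 1.871, f(0.5) ≈ 2.000, f(0.75) ≈ 2.121, f(1) ≈ 2.236, f(1.25) ≈ 2.345, f(1.5) ≈ 2.449, f(1.75) ≈ 2.550, f(2) ≈ 2.646.
T_8 = (Δs/2)·[f(s_0) + 2f(s_1) + ... + 2f(s_{7}) + f(s_8)].
Sum ≈ 4.440.

4.440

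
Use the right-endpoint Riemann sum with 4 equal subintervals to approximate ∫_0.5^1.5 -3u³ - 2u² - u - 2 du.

Δu = (1.5 − 0.5)/4 = 0.25.
Right endpoints: 0.75, 1, 1.25, 1.5.
f(0.75) = -5.140625, f(1) = -8, f(1.25) = -12.234375, f(1.5) = -18.125.
Sum = Δu · [f(0.75) + f(1) + f(1.25) + f(1.5)].
Sum = -10.875.

-10.875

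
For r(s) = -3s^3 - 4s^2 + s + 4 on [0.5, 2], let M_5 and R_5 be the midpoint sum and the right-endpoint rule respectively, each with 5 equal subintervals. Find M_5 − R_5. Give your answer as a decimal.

6.0834375

M_5 = -14.4065625.
R_5 = -20.49.
M_5 − R_5 = 6.0834375.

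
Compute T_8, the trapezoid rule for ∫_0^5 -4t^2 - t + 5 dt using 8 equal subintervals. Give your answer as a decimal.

Δt = (5 − 0)/8 = 0.625.
f(0) = 5, f(0.625) = 2.8125, f(1.25) = -2.5, f(1.875) = -10.9375, f(2.5) = -22.5, f(3.125) = -37.1875, f(3.75) = -55, f(4.375) = -75.9375, f(5) = -100.
T_8 = (Δt/2)·[f(t_0) + 2f(t_1) + ... + 2f(t_{7}) + f(t_8)].
Sum = -155.46875.

-155.46875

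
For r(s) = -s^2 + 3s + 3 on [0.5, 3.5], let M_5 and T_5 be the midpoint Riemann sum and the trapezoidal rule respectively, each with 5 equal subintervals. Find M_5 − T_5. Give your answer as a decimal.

M_5 = 12.84.
T_5 = 12.57.
M_5 − T_5 = 0.27.

0.27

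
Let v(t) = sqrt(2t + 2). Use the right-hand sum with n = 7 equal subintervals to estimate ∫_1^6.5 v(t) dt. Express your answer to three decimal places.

17.422

Δt = (6.5 − 1)/7 = 11/14.
Right endpoints: 25/14, 18/7, 47/14, 29/7, 69/14, 40/7, 6.5.
v(25/14) ≈ 2.360, v(18/7) ≈ 2.673, v(47/14) ≈ 2.952, v(29/7) ≈ 3.207, v(69/14) ≈ 3.443, v(40/7) ≈ 3.665, v(6.5) ≈ 3.873.
Sum = Δt · [v(25/14) + v(18/7) + v(47/14) + ...].
Sum ≈ 17.422.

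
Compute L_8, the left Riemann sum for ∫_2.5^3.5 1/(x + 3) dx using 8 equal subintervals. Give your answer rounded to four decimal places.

0.1688

Δx = (3.5 − 2.5)/8 = 0.125.
Left endpoints: 2.5, 2.625, 2.75, 2.875, 3, 3.125, 3.25, 3.375.
f(2.5) = 2/11, f(2.625) = 8/45, f(2.75) = 4/23, f(2.875) = 8/47, f(3) = 1/6, f(3.125) = 8/49, f(3.25) = 0.16, f(3.375) = 8/51.
Sum = Δx · [f(2.5) + f(2.625) + f(2.75) + ...].
Sum ≈ 0.1688.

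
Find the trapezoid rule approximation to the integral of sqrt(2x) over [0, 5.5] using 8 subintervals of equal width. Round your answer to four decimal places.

Δx = (5.5 − 0)/8 = 0.6875.
f(0) ≈ 0.0000, f(0.6875) ≈ 1.1726, f(1.375) ≈ 1.6583, f(2.0625) ≈ 2.0310, f(2.75) ≈ 2.3452, f(3.4375) ≈ 2.6220, f(4.125) ≈ 2.8723, f(4.8125) ≈ 3.1024, f(5.5) ≈ 3.3166.
T_8 = (Δx/2)·[f(x_0) + 2f(x_1) + ... + 2f(x_{7}) + f(x_8)].
Sum ≈ 12.0052.

12.0052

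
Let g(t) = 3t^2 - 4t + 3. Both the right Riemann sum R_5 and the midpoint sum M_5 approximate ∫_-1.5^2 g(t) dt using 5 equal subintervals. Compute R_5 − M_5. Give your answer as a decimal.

-1.77625

R_5 = 16.17.
M_5 = 17.94625.
R_5 − M_5 = -1.77625.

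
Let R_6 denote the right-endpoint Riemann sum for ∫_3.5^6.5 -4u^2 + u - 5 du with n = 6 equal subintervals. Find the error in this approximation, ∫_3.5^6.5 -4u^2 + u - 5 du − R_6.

Exact integral: ∫_3.5^6.5 f(u) du = -309.
R_6 = -338.75.
Error = -309 − (-338.75) = 29.75.

29.75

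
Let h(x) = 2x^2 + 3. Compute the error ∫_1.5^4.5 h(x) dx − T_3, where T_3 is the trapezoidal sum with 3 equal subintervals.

Exact integral: ∫_1.5^4.5 h(x) dx = 67.5.
T_3 = 68.5.
Error = 67.5 − 68.5 = -1.

-1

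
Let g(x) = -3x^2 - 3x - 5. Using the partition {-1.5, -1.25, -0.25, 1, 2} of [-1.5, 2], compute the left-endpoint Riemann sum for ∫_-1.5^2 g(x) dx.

Subinterval widths: 0.25, 1, 1.25, 1.
Left endpoints: -1.5, -1.25, -0.25, 1.
g(-1.5) = -7.25, g(-1.25) = -5.9375, g(-0.25) = -4.4375, g(1) = -11.
Sum = Σ Δx_i · g(x_i).
Sum = -24.296875.

-24.296875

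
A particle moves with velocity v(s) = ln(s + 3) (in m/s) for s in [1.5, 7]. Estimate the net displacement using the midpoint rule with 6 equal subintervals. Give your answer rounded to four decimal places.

10.7618

Δs = (7 − 1.5)/6 = 11/12.
Midpoints: 47/24, 2.875, 91/24, 113/24, 5.625, 157/24.
v(47/24) ≈ 1.6011, v(2.875) ≈ 1.7707, v(91/24) ≈ 1.9157, v(113/24) ≈ 2.0423, v(5.625) ≈ 2.1547, v(157/24) ≈ 2.2557.
Sum = Δs · [v(47/24) + v(2.875) + v(91/24) + ...].
Sum ≈ 10.7618.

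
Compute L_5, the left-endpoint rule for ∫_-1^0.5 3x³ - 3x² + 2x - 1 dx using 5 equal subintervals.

-5.49

Δx = (0.5 − (-1))/5 = 0.3.
Left endpoints: -1, -0.7, -0.4, -0.1, 0.2.
f(-1) = -9, f(-0.7) = -4.899, f(-0.4) = -2.472, f(-0.1) = -1.233, f(0.2) = -0.696.
Sum = Δx · [f(-1) + f(-0.7) + f(-0.4) + f(-0.1) + f(0.2)].
Sum = -5.49.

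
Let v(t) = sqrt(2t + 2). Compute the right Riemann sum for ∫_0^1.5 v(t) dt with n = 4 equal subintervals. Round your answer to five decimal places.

Δt = (1.5 − 0)/4 = 0.375.
Right endpoints: 0.375, 0.75, 1.125, 1.5.
v(0.375) ≈ 1.65831, v(0.75) ≈ 1.87083, v(1.125) ≈ 2.06155, v(1.5) ≈ 2.23607.
Sum = Δt · [v(0.375) + v(0.75) + v(1.125) + v(1.5)].
Sum ≈ 2.93504.

2.93504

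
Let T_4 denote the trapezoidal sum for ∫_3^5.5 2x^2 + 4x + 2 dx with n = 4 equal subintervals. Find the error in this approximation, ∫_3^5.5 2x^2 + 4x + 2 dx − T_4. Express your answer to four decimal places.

-0.3255

Exact integral: ∫_3^5.5 f(x) dx ≈ 140.416667.
T_4 = 140.7421875.
Error ≈ 140.416667 − 140.7421875 ≈ -0.3255.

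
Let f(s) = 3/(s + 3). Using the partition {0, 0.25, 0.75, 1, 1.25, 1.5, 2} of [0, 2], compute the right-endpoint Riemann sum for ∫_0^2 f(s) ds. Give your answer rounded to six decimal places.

Subinterval widths: 0.25, 0.5, 0.25, 0.25, 0.25, 0.5.
Right endpoints: 0.25, 0.75, 1, 1.25, 1.5, 2.
f(0.25) = 12/13, f(0.75) = 0.8, f(1) = 0.75, f(1.25) = 12/17, f(1.5) = 2/3, f(2) = 0.6.
Sum = Σ Δs_i · f(s_i).
Sum ≈ 1.461406.

1.461406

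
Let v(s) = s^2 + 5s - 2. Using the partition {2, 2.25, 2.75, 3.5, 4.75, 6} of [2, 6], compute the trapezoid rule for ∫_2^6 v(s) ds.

142.078125

Subinterval widths: 0.25, 0.5, 0.75, 1.25, 1.25.
v(2) = 12, v(2.25) = 14.3125, v(2.75) = 19.3125, v(3.5) = 27.75, v(4.75) = 44.3125, v(6) = 64.
On each subinterval the trapezoid contributes (Δs_i/2)·[v(s_{i-1}) + v(s_i)].
Sum = 142.078125.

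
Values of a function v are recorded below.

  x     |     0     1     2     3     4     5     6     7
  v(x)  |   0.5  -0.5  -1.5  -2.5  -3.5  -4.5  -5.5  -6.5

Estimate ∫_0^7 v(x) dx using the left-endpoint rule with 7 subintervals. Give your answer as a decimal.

Δx = 1.
Sum = 1·[0.5 + (-0.5) + (-1.5) + (-2.5) + (-3.5) + (-4.5) + (-5.5)] = -17.5.

-17.5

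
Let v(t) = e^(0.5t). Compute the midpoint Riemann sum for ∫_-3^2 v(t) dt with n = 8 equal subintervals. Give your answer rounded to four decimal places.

Δt = (2 − (-3))/8 = 0.625.
Midpoints: -2.6875, -2.0625, -1.4375, -0.8125, -0.1875, 0.4375, 1.0625, 1.6875.
v(-2.6875) ≈ 0.2609, v(-2.0625) ≈ 0.3566, v(-1.4375) ≈ 0.4874, v(-0.8125) ≈ 0.6661, v(-0.1875) ≈ 0.9105, v(0.4375) ≈ 1.2445, v(1.0625) ≈ 1.7011, v(1.6875) ≈ 2.3251.
Sum = Δt · [v(-2.6875) + v(-2.0625) + v(-1.4375) + ...].
Sum ≈ 4.9701.

4.9701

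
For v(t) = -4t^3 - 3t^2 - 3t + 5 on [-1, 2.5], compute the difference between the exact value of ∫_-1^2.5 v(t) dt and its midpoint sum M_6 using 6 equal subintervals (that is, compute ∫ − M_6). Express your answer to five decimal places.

Exact integral: ∫_-1^2.5 v(t) dt = -45.0625.
M_6 ≈ -43.8715278.
Error ≈ -45.0625 − (-43.8715278) ≈ -1.19097.

-1.19097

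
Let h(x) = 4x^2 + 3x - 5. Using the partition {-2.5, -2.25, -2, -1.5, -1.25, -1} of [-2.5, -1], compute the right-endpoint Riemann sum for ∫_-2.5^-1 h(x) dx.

1.5

Subinterval widths: 0.25, 0.25, 0.5, 0.25, 0.25.
Right endpoints: -2.25, -2, -1.5, -1.25, -1.
h(-2.25) = 8.5, h(-2) = 5, h(-1.5) = -0.5, h(-1.25) = -2.5, h(-1) = -4.
Sum = Σ Δx_i · h(x_i).
Sum = 1.5.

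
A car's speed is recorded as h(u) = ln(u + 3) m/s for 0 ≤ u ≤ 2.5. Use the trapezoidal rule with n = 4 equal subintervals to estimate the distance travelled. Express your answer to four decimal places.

Δu = (2.5 − 0)/4 = 0.625.
h(0) ≈ 1.0986, h(0.625) ≈ 1.2879, h(1.25) ≈ 1.4469, h(1.875) ≈ 1.5841, h(2.5) ≈ 1.7047.
T_4 = (Δu/2)·[h(u_0) + 2h(u_1) + 2h(u_2) + 2h(u_3) + h(u_4)].
Sum ≈ 3.5754.

3.5754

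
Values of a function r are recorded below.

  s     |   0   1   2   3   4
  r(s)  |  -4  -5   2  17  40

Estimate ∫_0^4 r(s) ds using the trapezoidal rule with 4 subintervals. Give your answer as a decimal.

32

Δs = 1.
T_4 = (1/2)·[(-4) + 2·(-5) + 2·2 + 2·17 + 40] = 32.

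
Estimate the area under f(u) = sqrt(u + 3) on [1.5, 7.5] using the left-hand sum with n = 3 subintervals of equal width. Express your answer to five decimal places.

15.17261

Δu = (7.5 − 1.5)/3 = 2.
Left endpoints: 1.5, 3.5, 5.5.
f(1.5) ≈ 2.12132, f(3.5) ≈ 2.54951, f(5.5) ≈ 2.91548.
Sum = Δu · [f(1.5) + f(3.5) + f(5.5)].
Sum ≈ 15.17261.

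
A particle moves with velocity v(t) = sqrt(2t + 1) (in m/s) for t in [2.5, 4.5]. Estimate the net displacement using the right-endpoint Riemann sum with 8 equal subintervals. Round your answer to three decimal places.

5.731

Δt = (4.5 − 2.5)/8 = 0.25.
Right endpoints: 2.75, 3, 3.25, 3.5, 3.75, 4, 4.25, 4.5.
v(2.75) ≈ 2.550, v(3) ≈ 2.646, v(3.25) ≈ 2.739, v(3.5) ≈ 2.828, v(3.75) ≈ 2.915, v(4) ≈ 3.000, v(4.25) ≈ 3.082, v(4.5) ≈ 3.162.
Sum = Δt · [v(2.75) + v(3) + v(3.25) + ...].
Sum ≈ 5.731.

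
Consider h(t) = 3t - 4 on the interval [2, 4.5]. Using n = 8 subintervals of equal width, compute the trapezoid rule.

14.375

Δt = (4.5 − 2)/8 = 0.3125.
h(2) = 2, h(2.3125) = 2.9375, h(2.625) = 3.875, h(2.9375) = 4.8125, h(3.25) = 5.75, h(3.5625) = 6.6875, h(3.875) = 7.625, h(4.1875) = 8.5625, h(4.5) = 9.5.
T_8 = (Δt/2)·[h(t_0) + 2h(t_1) + ... + 2h(t_{7}) + h(t_8)].
Sum = 14.375.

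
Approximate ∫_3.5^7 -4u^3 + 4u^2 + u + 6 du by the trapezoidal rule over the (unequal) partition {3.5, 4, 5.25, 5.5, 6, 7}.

Subinterval widths: 0.5, 1.25, 0.25, 0.5, 1.
f(3.5) = -113, f(4) = -182, f(5.25) = -457.3125, f(5.5) = -533, f(6) = -708, f(7) = -1163.
On each subinterval the trapezoid contributes (Δu_i/2)·[f(u_{i-1}) + f(u_i)].
Sum = -1842.859375.

-1842.859375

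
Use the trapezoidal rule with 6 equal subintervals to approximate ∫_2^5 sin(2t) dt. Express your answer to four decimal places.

Δt = (5 − 2)/6 = 0.5.
f(2) ≈ -0.7568, f(2.5) ≈ -0.9589, f(3) ≈ -0.2794, f(3.5) ≈ 0.6570, f(4) ≈ 0.9894, f(4.5) ≈ 0.4121, f(5) ≈ -0.5440.
T_6 = (Δt/2)·[f(t_0) + 2f(t_1) + ... + 2f(t_{5}) + f(t_6)].
Sum ≈ 0.0849.

0.0849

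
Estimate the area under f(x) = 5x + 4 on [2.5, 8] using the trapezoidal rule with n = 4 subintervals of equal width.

166.375

Δx = (8 − 2.5)/4 = 1.375.
f(2.5) = 16.5, f(3.875) = 23.375, f(5.25) = 30.25, f(6.625) = 37.125, f(8) = 44.
T_4 = (Δx/2)·[f(x_0) + 2f(x_1) + 2f(x_2) + 2f(x_3) + f(x_4)].
Sum = 166.375.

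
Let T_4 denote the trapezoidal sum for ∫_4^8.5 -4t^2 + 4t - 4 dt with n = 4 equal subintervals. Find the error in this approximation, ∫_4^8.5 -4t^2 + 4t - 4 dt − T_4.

Exact integral: ∫_4^8.5 f(t) dt = -639.
T_4 = -642.796875.
Error = -639 − (-642.796875) = 3.796875.

3.796875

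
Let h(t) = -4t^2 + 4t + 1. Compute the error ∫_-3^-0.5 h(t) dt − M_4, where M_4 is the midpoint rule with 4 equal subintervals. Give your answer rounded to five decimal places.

-0.32552

Exact integral: ∫_-3^-0.5 h(t) dt ≈ -50.8333333.
M_4 = -50.5078125.
Error ≈ -50.8333333 − (-50.5078125) ≈ -0.32552.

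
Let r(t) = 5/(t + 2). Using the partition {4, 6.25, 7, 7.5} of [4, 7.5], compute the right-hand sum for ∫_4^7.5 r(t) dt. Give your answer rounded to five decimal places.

2.04346

Subinterval widths: 2.25, 0.75, 0.5.
Right endpoints: 6.25, 7, 7.5.
r(6.25) = 20/33, r(7) = 5/9, r(7.5) = 10/19.
Sum = Σ Δt_i · r(t_i).
Sum ≈ 2.04346.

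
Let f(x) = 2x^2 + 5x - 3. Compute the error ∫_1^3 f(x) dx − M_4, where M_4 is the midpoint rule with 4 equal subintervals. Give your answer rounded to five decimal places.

0.08333

Exact integral: ∫_1^3 f(x) dx ≈ 31.3333333.
M_4 = 31.25.
Error ≈ 31.3333333 − 31.25 ≈ 0.08333.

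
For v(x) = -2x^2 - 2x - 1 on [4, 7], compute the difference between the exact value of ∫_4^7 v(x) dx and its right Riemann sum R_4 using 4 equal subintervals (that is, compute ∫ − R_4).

27.5625

Exact integral: ∫_4^7 v(x) dx = -222.
R_4 = -249.5625.
Error = -222 − (-249.5625) = 27.5625.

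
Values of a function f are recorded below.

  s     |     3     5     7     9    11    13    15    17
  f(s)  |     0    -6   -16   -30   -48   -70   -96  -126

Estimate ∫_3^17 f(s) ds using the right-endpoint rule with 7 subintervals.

-784

Δs = 2.
Sum = 2·[(-6) + (-16) + (-30) + (-48) + (-70) + (-96) + (-126)] = -784.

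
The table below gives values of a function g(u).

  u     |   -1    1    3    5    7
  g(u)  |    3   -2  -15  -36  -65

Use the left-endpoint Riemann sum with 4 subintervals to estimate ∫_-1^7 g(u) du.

Δu = 2.
Sum = 2·[3 + (-2) + (-15) + (-36)] = -100.

-100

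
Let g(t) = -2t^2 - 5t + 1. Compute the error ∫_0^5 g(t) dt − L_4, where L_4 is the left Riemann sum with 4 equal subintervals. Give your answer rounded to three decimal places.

Exact integral: ∫_0^5 g(t) dt ≈ -140.83333.
L_4 = -96.5625.
Error ≈ -140.83333 − (-96.5625) ≈ -44.271.

-44.271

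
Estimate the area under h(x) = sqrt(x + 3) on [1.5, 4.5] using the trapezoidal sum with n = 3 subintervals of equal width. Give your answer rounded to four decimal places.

Δx = (4.5 − 1.5)/3 = 1.
h(1.5) ≈ 2.1213, h(2.5) ≈ 2.3452, h(3.5) ≈ 2.5495, h(4.5) ≈ 2.7386.
T_3 = (Δx/2)·[h(x_0) + 2h(x_1) + 2h(x_2) + h(x_3)].
Sum ≈ 7.3247.

7.3247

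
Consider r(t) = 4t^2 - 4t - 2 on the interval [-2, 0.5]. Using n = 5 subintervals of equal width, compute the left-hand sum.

Δt = (0.5 − (-2))/5 = 0.5.
Left endpoints: -2, -1.5, -1, -0.5, 0.
r(-2) = 22, r(-1.5) = 13, r(-1) = 6, r(-0.5) = 1, r(0) = -2.
Sum = Δt · [r(-2) + r(-1.5) + r(-1) + r(-0.5) + r(0)].
Sum = 20.

20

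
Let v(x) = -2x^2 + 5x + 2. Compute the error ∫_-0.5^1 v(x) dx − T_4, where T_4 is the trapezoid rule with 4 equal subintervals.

0.0703125

Exact integral: ∫_-0.5^1 v(x) dx = 4.125.
T_4 = 4.0546875.
Error = 4.125 − 4.0546875 = 0.0703125.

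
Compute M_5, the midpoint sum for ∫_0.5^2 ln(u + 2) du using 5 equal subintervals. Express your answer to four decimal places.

1.7550

Δu = (2 − 0.5)/5 = 0.3.
Midpoints: 0.65, 0.95, 1.25, 1.55, 1.85.
f(0.65) ≈ 0.9746, f(0.95) ≈ 1.0818, f(1.25) ≈ 1.1787, f(1.55) ≈ 1.2669, f(1.85) ≈ 1.3481.
Sum = Δu · [f(0.65) + f(0.95) + f(1.25) + f(1.55) + f(1.85)].
Sum ≈ 1.7550.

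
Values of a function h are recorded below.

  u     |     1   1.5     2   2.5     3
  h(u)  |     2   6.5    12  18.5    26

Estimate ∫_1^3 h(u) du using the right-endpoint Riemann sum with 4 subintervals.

31.5

Δu = 0.5.
Sum = 0.5·[6.5 + 12 + 18.5 + 26] = 31.5.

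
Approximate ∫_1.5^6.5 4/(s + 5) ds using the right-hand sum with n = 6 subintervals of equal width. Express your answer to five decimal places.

Δs = (6.5 − 1.5)/6 = 5/6.
Right endpoints: 7/3, 19/6, 4, 29/6, 17/3, 6.5.
f(7/3) = 6/11, f(19/6) = 24/49, f(4) = 4/9, f(29/6) = 24/59, f(17/3) = 0.375, f(6.5) = 8/23.
Sum = Δs · [f(7/3) + f(19/6) + f(4) + ...].
Sum ≈ 2.17442.

2.17442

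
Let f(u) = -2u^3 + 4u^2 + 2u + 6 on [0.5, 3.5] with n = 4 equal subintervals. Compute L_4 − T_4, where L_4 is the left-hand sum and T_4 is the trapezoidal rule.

L_4 = 21.5625.
T_4 = 9.75.
L_4 − T_4 = 11.8125.

11.8125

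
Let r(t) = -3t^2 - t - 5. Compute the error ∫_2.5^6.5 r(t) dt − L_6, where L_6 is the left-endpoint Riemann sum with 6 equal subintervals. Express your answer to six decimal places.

Exact integral: ∫_2.5^6.5 r(t) dt = -297.
L_6 ≈ -260.55555556.
Error ≈ -297 − (-260.55555556) ≈ -36.444444.

-36.444444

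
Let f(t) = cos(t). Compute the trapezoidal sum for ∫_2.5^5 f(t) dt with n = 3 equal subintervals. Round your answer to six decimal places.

-1.466209

Δt = (5 − 2.5)/3 = 5/6.
f(2.5) ≈ -0.801144, f(10/3) ≈ -0.981674, f(25/6) ≈ -0.519036, f(5) ≈ 0.283662.
T_3 = (Δt/2)·[f(t_0) + 2f(t_1) + 2f(t_2) + f(t_3)].
Sum ≈ -1.466209.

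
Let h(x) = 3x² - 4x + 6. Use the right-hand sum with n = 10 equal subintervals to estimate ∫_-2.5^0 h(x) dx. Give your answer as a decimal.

Δx = (0 − (-2.5))/10 = 0.25.
Right endpoints: -2.25, -2, -1.75, -1.5, -1.25, -1, -0.75, -0.5, -0.25, 0.
h(-2.25) = 30.1875, h(-2) = 26, h(-1.75) = 22.1875, h(-1.5) = 18.75, h(-1.25) = 15.6875, h(-1) = 13, h(-0.75) = 10.6875, h(-0.5) = 8.75, h(-0.25) = 7.1875, h(0) = 6.
Sum = Δx · [h(-2.25) + h(-2) + h(-1.75) + ...].
Sum = 39.609375.

39.609375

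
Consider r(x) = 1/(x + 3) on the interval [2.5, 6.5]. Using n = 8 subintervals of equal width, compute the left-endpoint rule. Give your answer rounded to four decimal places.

0.5661

Δx = (6.5 − 2.5)/8 = 0.5.
Left endpoints: 2.5, 3, 3.5, 4, 4.5, 5, 5.5, 6.
r(2.5) = 2/11, r(3) = 1/6, r(3.5) = 2/13, r(4) = 1/7, r(4.5) = 2/15, r(5) = 0.125, r(5.5) = 2/17, r(6) = 1/9.
Sum = Δx · [r(2.5) + r(3) + r(3.5) + ...].
Sum ≈ 0.5661.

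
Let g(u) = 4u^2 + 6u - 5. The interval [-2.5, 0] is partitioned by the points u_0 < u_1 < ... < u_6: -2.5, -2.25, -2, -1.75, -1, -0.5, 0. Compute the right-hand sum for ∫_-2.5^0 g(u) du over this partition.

-11.875

Subinterval widths: 0.25, 0.25, 0.25, 0.75, 0.5, 0.5.
Right endpoints: -2.25, -2, -1.75, -1, -0.5, 0.
g(-2.25) = 1.75, g(-2) = -1, g(-1.75) = -3.25, g(-1) = -7, g(-0.5) = -7, g(0) = -5.
Sum = Σ Δu_i · g(u_i).
Sum = -11.875.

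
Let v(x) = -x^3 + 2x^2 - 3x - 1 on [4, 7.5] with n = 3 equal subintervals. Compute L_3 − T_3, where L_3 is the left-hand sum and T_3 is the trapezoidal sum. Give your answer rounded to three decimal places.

167.927

L_3 ≈ -396.48843.
T_3 ≈ -564.41551.
L_3 − T_3 ≈ 167.927.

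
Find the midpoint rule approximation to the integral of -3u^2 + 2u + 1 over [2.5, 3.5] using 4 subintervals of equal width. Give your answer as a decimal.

Δu = (3.5 − 2.5)/4 = 0.25.
Midpoints: 2.625, 2.875, 3.125, 3.375.
f(2.625) = -14.421875, f(2.875) = -18.046875, f(3.125) = -22.046875, f(3.375) = -26.421875.
Sum = Δu · [f(2.625) + f(2.875) + f(3.125) + f(3.375)].
Sum = -20.234375.

-20.234375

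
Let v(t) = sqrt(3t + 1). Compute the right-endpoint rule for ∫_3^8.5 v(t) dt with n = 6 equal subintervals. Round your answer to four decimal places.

24.1849

Δt = (8.5 − 3)/6 = 11/12.
Right endpoints: 47/12, 29/6, 5.75, 20/3, 91/12, 8.5.
v(47/12) ≈ 3.5707, v(29/6) ≈ 3.9370, v(5.75) ≈ 4.2720, v(20/3) ≈ 4.5826, v(91/12) ≈ 4.8734, v(8.5) ≈ 5.1478.
Sum = Δt · [v(47/12) + v(29/6) + v(5.75) + ...].
Sum ≈ 24.1849.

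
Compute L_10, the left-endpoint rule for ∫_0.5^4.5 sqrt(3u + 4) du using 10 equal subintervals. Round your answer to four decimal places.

Δu = (4.5 − 0.5)/10 = 0.4.
Left endpoints: 0.5, 0.9, 1.3, 1.7, 2.1, 2.5, 2.9, 3.3, 3.7, 4.1.
f(0.5) ≈ 2.3452, f(0.9) ≈ 2.5884, f(1.3) ≈ 2.8107, f(1.7) ≈ 3.0166, f(2.1) ≈ 3.2094, f(2.5) ≈ 3.3912, f(2.9) ≈ 3.5637, f(3.3) ≈ 3.7283, f(3.7) ≈ 3.8859, f(4.1) ≈ 4.0373.
Sum = Δu · [f(0.5) + f(0.9) + f(1.3) + ...].
Sum ≈ 13.0307.

13.0307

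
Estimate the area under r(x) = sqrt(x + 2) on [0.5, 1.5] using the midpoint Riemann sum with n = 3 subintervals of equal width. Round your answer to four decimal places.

1.7303

Δx = (1.5 − 0.5)/3 = 1/3.
Midpoints: 2/3, 1, 4/3.
r(2/3) ≈ 1.6330, r(1) ≈ 1.7321, r(4/3) ≈ 1.8257.
Sum = Δx · [r(2/3) + r(1) + r(4/3)].
Sum ≈ 1.7303.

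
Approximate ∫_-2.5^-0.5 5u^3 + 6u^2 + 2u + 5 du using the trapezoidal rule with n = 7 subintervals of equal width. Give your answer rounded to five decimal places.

-14.19898

Δu = (-0.5 − (-2.5))/7 = 2/7.
f(-2.5) = -40.625, f(-31/14) = -66663/2744, f(-27/14) = -34043/2744, f(-23/14) = -11695/2744, f(-19/14) = 2301/2744, f(-15/14) = 9865/2744, f(-11/14) = 12917/2744, f(-0.5) = 4.875.
T_7 = (Δu/2)·[f(u_0) + 2f(u_1) + ... + 2f(u_{6}) + f(u_7)].
Sum ≈ -14.19898.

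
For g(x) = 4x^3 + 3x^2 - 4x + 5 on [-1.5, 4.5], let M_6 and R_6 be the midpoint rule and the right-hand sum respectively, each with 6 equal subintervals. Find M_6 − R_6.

M_6 = 483.
R_6 = 718.5.
M_6 − R_6 = -235.5.

-235.5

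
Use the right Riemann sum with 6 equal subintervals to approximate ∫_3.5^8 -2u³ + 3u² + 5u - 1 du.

-1677.4453125

Δu = (8 − 3.5)/6 = 0.75.
Right endpoints: 4.25, 5, 5.75, 6.5, 7.25, 8.
f(4.25) = -79.09375, f(5) = -151, f(5.75) = -253.28125, f(6.5) = -391, f(7.25) = -569.21875, f(8) = -793.
Sum = Δu · [f(4.25) + f(5) + f(5.75) + ...].
Sum = -1677.4453125.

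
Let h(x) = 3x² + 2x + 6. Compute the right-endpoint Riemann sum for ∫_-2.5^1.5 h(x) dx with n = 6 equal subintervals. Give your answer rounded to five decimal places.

38.55556

Δx = (1.5 − (-2.5))/6 = 2/3.
Right endpoints: -11/6, -7/6, -0.5, 1/6, 5/6, 1.5.
h(-11/6) = 149/12, h(-7/6) = 7.75, h(-0.5) = 5.75, h(1/6) = 77/12, h(5/6) = 9.75, h(1.5) = 15.75.
Sum = Δx · [h(-11/6) + h(-7/6) + h(-0.5) + ...].
Sum ≈ 38.55556.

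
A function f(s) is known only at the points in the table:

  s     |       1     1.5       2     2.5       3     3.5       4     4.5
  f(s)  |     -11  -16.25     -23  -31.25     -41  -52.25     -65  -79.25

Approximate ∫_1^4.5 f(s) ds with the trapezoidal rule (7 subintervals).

-136.9375

Δs = 0.5.
T_7 = (0.5/2)·[(-11) + 2·(-16.25) + 2·(-23) + 2·(-31.25) + 2·(-41) + 2·(-52.25) + 2·(-65) + (-79.25)] = -136.9375.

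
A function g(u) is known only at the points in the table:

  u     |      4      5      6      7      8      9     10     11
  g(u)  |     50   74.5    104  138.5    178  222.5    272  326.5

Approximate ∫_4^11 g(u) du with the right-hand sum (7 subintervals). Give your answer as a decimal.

Δu = 1.
Sum = 1·[74.5 + 104 + 138.5 + 178 + 222.5 + 272 + 326.5] = 1316.

1316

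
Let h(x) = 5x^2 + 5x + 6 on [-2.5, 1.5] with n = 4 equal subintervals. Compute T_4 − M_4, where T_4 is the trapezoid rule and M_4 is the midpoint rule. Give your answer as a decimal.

5

T_4 = 49.
M_4 = 44.
T_4 − M_4 = 5.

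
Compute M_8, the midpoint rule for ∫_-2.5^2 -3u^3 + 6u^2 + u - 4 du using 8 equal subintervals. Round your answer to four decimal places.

Δu = (2 − (-2.5))/8 = 0.5625.
Midpoints: -2.21875, -1.65625, -1.09375, -0.53125, 0.03125, 0.59375, 1.15625, 1.71875.
f(-2.21875) = 1837829/32768, f(-1.65625) = 800615/32768, f(-1.09375) = 196913/32768, f(-0.53125) = -78253/32768, f(0.03125) = -129859/32768, f(0.59375) = -62881/32768, f(1.15625) = 17705/32768, f(1.71875) = 6923/32768.
Sum = Δu · [f(-2.21875) + f(-1.65625) + f(-1.09375) + ...].
Sum ≈ 44.4430.

44.4430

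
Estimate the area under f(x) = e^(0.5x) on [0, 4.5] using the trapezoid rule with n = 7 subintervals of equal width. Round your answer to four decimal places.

17.1214

Δx = (4.5 − 0)/7 = 9/14.
f(0) ≈ 1.0000, f(9/14) ≈ 1.3791, f(9/7) ≈ 1.9019, f(27/14) ≈ 2.6229, f(18/7) ≈ 3.6173, f(45/14) ≈ 4.9885, f(27/7) ≈ 6.8797, f(4.5) ≈ 9.4877.
T_7 = (Δx/2)·[f(x_0) + 2f(x_1) + ... + 2f(x_{6}) + f(x_7)].
Sum ≈ 17.1214.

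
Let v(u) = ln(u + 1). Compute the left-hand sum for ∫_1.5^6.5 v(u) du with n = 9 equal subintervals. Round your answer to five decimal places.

7.50903

Δu = (6.5 − 1.5)/9 = 5/9.
Left endpoints: 1.5, 37/18, 47/18, 19/6, 67/18, 77/18, 29/6, 97/18, 107/18.
v(1.5) ≈ 0.91629, v(37/18) ≈ 1.11696, v(47/18) ≈ 1.28402, v(19/6) ≈ 1.42712, v(67/18) ≈ 1.55228, v(77/18) ≈ 1.66351, v(29/6) ≈ 1.76359, v(97/18) ≈ 1.85456, v(107/18) ≈ 1.93794.
Sum = Δu · [v(1.5) + v(37/18) + v(47/18) + ...].
Sum ≈ 7.50903.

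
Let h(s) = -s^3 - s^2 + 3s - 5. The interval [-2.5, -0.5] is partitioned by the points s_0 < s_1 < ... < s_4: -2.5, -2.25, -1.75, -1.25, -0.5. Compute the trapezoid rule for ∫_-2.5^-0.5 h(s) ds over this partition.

-14.109375

Subinterval widths: 0.25, 0.5, 0.5, 0.75.
h(-2.5) = -3.125, h(-2.25) = -5.421875, h(-1.75) = -7.953125, h(-1.25) = -8.359375, h(-0.5) = -6.625.
On each subinterval the trapezoid contributes (Δs_i/2)·[h(s_{i-1}) + h(s_i)].
Sum = -14.109375.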